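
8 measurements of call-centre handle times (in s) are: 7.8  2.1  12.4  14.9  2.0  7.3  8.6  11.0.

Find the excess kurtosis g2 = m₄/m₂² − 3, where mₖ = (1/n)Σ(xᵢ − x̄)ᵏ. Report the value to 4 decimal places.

x̄ = 8.2625
Σ(xᵢ − x̄)² = 147.1188 ⇒ m₂ = 18.38984
Σ(xᵢ − x̄)⁴ = 5271.4295 ⇒ m₄ = 658.92869
m₂² = 338.18635
g2 = m₄/m₂² − 3 = 1.94842 − 3 ≈ -1.0516

-1.0516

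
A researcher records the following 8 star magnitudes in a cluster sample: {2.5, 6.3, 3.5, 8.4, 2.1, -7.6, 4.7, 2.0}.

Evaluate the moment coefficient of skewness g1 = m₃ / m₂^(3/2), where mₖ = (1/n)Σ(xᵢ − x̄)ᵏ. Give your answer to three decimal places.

x̄ = (2.5 + 6.3 + 3.5 + 8.4 + 2.1 - 7.6 + 4.7 + 2.0) / 8 = 2.7375
deviations (xᵢ − x̄): -0.2375, 3.5625, 0.7625, 5.6625, -0.6375, -10.3375, 1.9625, -0.7375
Σ(xᵢ − x̄)² = 157.0588 ⇒ m₂ = 157.0588/8 = 19.63234
Σ(xᵢ − x̄)³ = -870.6025 ⇒ m₃ = -870.6025/8 = -108.82532
m₂^(3/2) = 19.63234^(1.5) = 86.98778
g1 = m₃ / m₂^(3/2) = -108.82532 / 86.98778 ≈ -1.251

-1.251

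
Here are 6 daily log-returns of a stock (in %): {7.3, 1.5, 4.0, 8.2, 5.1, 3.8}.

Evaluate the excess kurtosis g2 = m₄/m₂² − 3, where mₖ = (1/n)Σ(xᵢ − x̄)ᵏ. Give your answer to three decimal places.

x̄ = 4.9833
Σ(xᵢ − x̄)² = 30.2283 ⇒ m₂ = 5.03806
Σ(xᵢ − x̄)⁴ = 285.9838 ⇒ m₄ = 47.66397
m₂² = 25.38200
g2 = m₄/m₂² − 3 = 1.87786 − 3 ≈ -1.122

-1.122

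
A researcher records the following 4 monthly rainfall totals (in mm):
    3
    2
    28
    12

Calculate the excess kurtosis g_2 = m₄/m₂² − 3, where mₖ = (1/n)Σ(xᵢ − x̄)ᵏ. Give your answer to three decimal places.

-1.081

x̄ = 11.2500
Σ(xᵢ − x̄)² = 434.7500 ⇒ m₂ = 108.68750
Σ(xᵢ − x̄)⁴ = 90669.0781 ⇒ m₄ = 22667.26953
m₂² = 11812.97266
g_2 = m₄/m₂² − 3 = 1.91885 − 3 ≈ -1.081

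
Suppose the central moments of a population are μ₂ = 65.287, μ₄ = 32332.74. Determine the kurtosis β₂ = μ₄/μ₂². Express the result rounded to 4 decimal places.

μ₂² = 65.287² = 4262.39237
μ₄/μ₂² = 32332.74 / 4262.39237 = 7.58559
β₂ ≈ 7.5856

7.5856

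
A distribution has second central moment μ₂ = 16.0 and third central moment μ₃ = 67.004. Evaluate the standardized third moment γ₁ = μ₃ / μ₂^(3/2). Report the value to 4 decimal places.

1.0469

σ = √μ₂ = √16.0 = 4.00000
σ³ = μ₂^(3/2) = 64.00000
γ₁ = μ₃/σ³ = 67.004 / 64.00000 ≈ 1.0469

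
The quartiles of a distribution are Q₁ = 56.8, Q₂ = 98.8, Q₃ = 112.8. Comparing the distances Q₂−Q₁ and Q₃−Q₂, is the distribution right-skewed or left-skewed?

left-skewed

Q₂ − Q₁ = 42.0;  Q₃ − Q₂ = 14.0
Q₂ − Q₁ > Q₃ − Q₂ ⇒ the lower half is more spread out ⇒ left-skewed.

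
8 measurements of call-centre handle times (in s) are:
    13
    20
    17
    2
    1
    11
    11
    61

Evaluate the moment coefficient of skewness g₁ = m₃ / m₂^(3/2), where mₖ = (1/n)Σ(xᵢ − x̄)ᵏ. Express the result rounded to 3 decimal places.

x̄ = (13 + 20 + 17 + 2 + 1 + 11 + 11 + 61) / 8 = 17.0000
deviations (xᵢ − x̄): -4.0000, 3.0000, 0.0000, -15.0000, -16.0000, -6.0000, -6.0000, 44.0000
Σ(xᵢ − x̄)² = 2514.0000 ⇒ m₂ = 2514.0000/8 = 314.25000
Σ(xᵢ − x̄)³ = 77244.0000 ⇒ m₃ = 77244.0000/8 = 9655.50000
m₂^(3/2) = 314.25000^(1.5) = 5570.74052
g₁ = m₃ / m₂^(3/2) = 9655.50000 / 5570.74052 ≈ 1.733

1.733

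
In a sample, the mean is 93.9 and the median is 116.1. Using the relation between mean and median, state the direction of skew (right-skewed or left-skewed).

mean − median = 93.9 − 116.1 = -22.2
mean < median ⇒ the longer tail is on the left ⇒ left-skewed (negatively skewed).

left-skewed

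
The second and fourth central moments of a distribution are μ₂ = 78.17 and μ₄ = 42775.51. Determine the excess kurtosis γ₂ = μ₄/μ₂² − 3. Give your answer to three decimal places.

μ₂² = 78.17² = 6110.54890
μ₄/μ₂² = 42775.51 / 6110.54890 = 7.00027
γ₂ = 7.00027 − 3 ≈ 4.000

4.000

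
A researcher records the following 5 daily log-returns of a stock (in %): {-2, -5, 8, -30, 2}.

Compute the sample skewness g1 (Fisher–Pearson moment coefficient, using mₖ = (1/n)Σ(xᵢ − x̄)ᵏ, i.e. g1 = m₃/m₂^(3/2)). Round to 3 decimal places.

x̄ = (-2 - 5 + 8 - 30 + 2) / 5 = -5.4000
deviations (xᵢ − x̄): 3.4000, 0.4000, 13.4000, -24.6000, 7.4000
Σ(xᵢ − x̄)² = 851.2000 ⇒ m₂ = 851.2000/5 = 170.24000
Σ(xᵢ − x̄)³ = -12036.2400 ⇒ m₃ = -12036.2400/5 = -2407.24800
m₂^(3/2) = 170.24000^(1.5) = 2221.22430
g1 = m₃ / m₂^(3/2) = -2407.24800 / 2221.22430 ≈ -1.084

-1.084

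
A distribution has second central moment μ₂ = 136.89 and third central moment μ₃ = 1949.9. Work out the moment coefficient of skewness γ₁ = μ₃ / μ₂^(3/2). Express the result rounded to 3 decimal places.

σ = √μ₂ = √136.89 = 11.70000
σ³ = μ₂^(3/2) = 1601.61300
γ₁ = μ₃/σ³ = 1949.9 / 1601.61300 ≈ 1.217

1.217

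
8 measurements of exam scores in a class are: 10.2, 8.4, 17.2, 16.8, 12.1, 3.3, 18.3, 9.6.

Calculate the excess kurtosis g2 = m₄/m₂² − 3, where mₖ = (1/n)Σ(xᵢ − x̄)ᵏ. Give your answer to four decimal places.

x̄ = 11.9875
Σ(xᵢ − x̄)² = 187.4288 ⇒ m₂ = 23.42859
Σ(xᵢ − x̄)⁴ = 8766.9097 ⇒ m₄ = 1095.86371
m₂² = 548.89901
g2 = m₄/m₂² − 3 = 1.99648 − 3 ≈ -1.0035

-1.0035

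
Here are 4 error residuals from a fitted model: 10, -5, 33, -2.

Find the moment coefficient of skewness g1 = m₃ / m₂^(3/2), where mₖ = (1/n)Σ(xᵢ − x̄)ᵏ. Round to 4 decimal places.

0.7295

x̄ = (10 - 5 + 33 - 2) / 4 = 9.0000
deviations (xᵢ − x̄): 1.0000, -14.0000, 24.0000, -11.0000
Σ(xᵢ − x̄)² = 894.0000 ⇒ m₂ = 894.0000/4 = 223.50000
Σ(xᵢ − x̄)³ = 9750.0000 ⇒ m₃ = 9750.0000/4 = 2437.50000
m₂^(3/2) = 223.50000^(1.5) = 3341.30631
g1 = m₃ / m₂^(3/2) = 2437.50000 / 3341.30631 ≈ 0.7295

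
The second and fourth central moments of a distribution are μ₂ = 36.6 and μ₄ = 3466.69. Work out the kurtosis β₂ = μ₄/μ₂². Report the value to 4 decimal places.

2.5879

μ₂² = 36.6² = 1339.56000
μ₄/μ₂² = 3466.69 / 1339.56000 = 2.58793
β₂ ≈ 2.5879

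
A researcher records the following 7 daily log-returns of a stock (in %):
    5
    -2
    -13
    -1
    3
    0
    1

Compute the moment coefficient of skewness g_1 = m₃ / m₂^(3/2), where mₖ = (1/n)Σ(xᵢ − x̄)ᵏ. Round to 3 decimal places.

-1.327

x̄ = (5 - 2 - 13 - 1 + 3 + 0 + 1) / 7 = -1.0000
deviations (xᵢ − x̄): 6.0000, -1.0000, -12.0000, 0.0000, 4.0000, 1.0000, 2.0000
Σ(xᵢ − x̄)² = 202.0000 ⇒ m₂ = 202.0000/7 = 28.85714
Σ(xᵢ − x̄)³ = -1440.0000 ⇒ m₃ = -1440.0000/7 = -205.71429
m₂^(3/2) = 28.85714^(1.5) = 155.01724
g_1 = m₃ / m₂^(3/2) = -205.71429 / 155.01724 ≈ -1.327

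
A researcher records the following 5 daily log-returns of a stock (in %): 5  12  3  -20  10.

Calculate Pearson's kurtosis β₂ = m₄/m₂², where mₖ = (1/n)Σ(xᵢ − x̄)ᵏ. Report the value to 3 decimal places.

x̄ = 2.0000
Σ(xᵢ − x̄)² = 658.0000 ⇒ m₂ = 131.60000
Σ(xᵢ − x̄)⁴ = 248434.0000 ⇒ m₄ = 49686.80000
m₂² = 17318.56000
β₂ = m₄/m₂² = 49686.80000 / 17318.56000 ≈ 2.869

2.869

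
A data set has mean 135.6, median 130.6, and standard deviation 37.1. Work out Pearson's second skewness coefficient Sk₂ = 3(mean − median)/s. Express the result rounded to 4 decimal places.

0.4043

Sk₂ = 3(135.6 − 130.6) / 37.1 = 3 × 5.0000 / 37.1
    = 15.0000 / 37.1 ≈ 0.4043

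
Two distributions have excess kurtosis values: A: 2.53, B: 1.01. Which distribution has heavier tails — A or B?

A

Higher excess kurtosis ⇒ heavier tails relative to the normal distribution.
2.53 vs 1.01: the larger is 2.53, so A has heavier tails.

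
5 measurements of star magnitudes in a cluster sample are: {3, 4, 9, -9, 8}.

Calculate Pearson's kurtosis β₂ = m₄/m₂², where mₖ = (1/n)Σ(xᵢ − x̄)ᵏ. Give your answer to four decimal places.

2.6697

x̄ = 3.0000
Σ(xᵢ − x̄)² = 206.0000 ⇒ m₂ = 41.20000
Σ(xᵢ − x̄)⁴ = 22658.0000 ⇒ m₄ = 4531.60000
m₂² = 1697.44000
β₂ = m₄/m₂² = 4531.60000 / 1697.44000 ≈ 2.6697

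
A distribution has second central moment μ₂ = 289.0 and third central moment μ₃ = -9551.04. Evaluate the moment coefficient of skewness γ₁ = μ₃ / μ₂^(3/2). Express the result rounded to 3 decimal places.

σ = √μ₂ = √289.0 = 17.00000
σ³ = μ₂^(3/2) = 4913.00000
γ₁ = μ₃/σ³ = -9551.04 / 4913.00000 ≈ -1.944

-1.944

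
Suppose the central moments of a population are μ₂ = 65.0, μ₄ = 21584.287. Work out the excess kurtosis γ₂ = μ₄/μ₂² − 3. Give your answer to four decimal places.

μ₂² = 65.0² = 4225.00000
μ₄/μ₂² = 21584.287 / 4225.00000 = 5.10871
γ₂ = 5.10871 − 3 ≈ 2.1087

2.1087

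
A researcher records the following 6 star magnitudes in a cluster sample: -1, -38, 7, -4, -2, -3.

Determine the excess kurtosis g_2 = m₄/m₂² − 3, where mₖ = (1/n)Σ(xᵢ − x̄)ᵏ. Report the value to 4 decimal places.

x̄ = -6.8333
Σ(xᵢ − x̄)² = 1242.8333 ⇒ m₂ = 207.13889
Σ(xᵢ − x̄)⁴ = 982145.4861 ⇒ m₄ = 163690.91435
m₂² = 42906.51929
g_2 = m₄/m₂² − 3 = 3.81506 − 3 ≈ 0.8151

0.8151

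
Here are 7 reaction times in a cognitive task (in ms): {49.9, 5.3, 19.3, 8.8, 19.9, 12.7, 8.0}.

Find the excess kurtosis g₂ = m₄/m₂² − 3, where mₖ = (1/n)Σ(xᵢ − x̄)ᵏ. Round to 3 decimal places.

1.001

x̄ = 17.7000
Σ(xᵢ − x̄)² = 1396.3000 ⇒ m₂ = 199.47143
Σ(xᵢ − x̄)⁴ = 1114461.4546 ⇒ m₄ = 159208.77923
m₂² = 39788.85082
g₂ = m₄/m₂² − 3 = 4.00134 − 3 ≈ 1.001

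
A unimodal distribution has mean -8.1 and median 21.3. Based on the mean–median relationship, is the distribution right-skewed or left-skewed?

left-skewed

mean − median = -8.1 − 21.3 = -29.4
mean < median ⇒ the longer tail is on the left ⇒ left-skewed (negatively skewed).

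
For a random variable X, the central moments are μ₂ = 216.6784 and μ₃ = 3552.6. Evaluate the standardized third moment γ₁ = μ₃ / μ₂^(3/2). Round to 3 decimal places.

σ = √μ₂ = √216.6784 = 14.72000
σ³ = μ₂^(3/2) = 3189.50605
γ₁ = μ₃/σ³ = 3552.6 / 3189.50605 ≈ 1.114

1.114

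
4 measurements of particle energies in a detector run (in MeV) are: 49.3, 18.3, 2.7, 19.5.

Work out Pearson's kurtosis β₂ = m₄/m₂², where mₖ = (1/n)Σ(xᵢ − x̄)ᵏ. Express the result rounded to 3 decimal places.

x̄ = 22.4500
Σ(xᵢ − x̄)² = 1136.9100 ⇒ m₂ = 284.22750
Σ(xᵢ − x̄)⁴ = 672250.3529 ⇒ m₄ = 168062.58823
m₂² = 80785.27176
β₂ = m₄/m₂² = 168062.58823 / 80785.27176 ≈ 2.080

2.080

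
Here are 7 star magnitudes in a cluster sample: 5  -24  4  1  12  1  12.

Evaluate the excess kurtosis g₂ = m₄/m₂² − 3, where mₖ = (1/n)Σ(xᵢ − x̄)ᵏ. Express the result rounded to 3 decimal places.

0.992

x̄ = 1.5714
Σ(xᵢ − x̄)² = 889.7143 ⇒ m₂ = 127.10204
Σ(xᵢ − x̄)⁴ = 451411.0671 ⇒ m₄ = 64487.29529
m₂² = 16154.92878
g₂ = m₄/m₂² − 3 = 3.99180 − 3 ≈ 0.992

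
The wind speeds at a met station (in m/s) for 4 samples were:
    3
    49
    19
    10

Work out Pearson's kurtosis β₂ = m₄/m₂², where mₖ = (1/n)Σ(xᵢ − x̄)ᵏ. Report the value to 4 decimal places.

2.0671

x̄ = 20.2500
Σ(xᵢ − x̄)² = 1230.7500 ⇒ m₂ = 307.68750
Σ(xᵢ − x̄)⁴ = 782789.5781 ⇒ m₄ = 195697.39453
m₂² = 94671.59766
β₂ = m₄/m₂² = 195697.39453 / 94671.59766 ≈ 2.0671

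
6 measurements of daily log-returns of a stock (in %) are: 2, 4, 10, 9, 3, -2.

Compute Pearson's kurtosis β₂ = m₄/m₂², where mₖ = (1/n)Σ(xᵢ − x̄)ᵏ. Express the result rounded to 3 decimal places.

1.839

x̄ = 4.3333
Σ(xᵢ − x̄)² = 101.3333 ⇒ m₂ = 16.88889
Σ(xᵢ − x̄)⁴ = 3147.1111 ⇒ m₄ = 524.51852
m₂² = 285.23457
β₂ = m₄/m₂² = 524.51852 / 285.23457 ≈ 1.839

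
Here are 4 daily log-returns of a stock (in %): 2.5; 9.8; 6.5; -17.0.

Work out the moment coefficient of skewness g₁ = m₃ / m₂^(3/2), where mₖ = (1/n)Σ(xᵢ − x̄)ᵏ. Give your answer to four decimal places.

-0.9478

x̄ = (2.5 + 9.8 + 6.5 - 17.0) / 4 = 0.4500
deviations (xᵢ − x̄): 2.0500, 9.3500, 6.0500, -17.4500
Σ(xᵢ − x̄)² = 432.7300 ⇒ m₂ = 432.7300/4 = 108.18250
Σ(xᵢ − x̄)³ = -4266.1080 ⇒ m₃ = -4266.1080/4 = -1066.52700
m₂^(3/2) = 108.18250^(1.5) = 1125.21502
g₁ = m₃ / m₂^(3/2) = -1066.52700 / 1125.21502 ≈ -0.9478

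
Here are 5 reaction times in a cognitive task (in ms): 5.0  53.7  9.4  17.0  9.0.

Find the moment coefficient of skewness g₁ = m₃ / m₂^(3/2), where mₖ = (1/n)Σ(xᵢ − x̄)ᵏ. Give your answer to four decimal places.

1.3328

x̄ = (5.0 + 53.7 + 9.4 + 17.0 + 9.0) / 5 = 18.8200
deviations (xᵢ − x̄): -13.8200, 34.8800, -9.4200, -1.8200, -9.8200
Σ(xᵢ − x̄)² = 1596.0880 ⇒ m₂ = 1596.0880/5 = 319.21760
Σ(xᵢ − x̄)³ = 38007.1037 ⇒ m₃ = 38007.1037/5 = 7601.42074
m₂^(3/2) = 319.21760^(1.5) = 5703.35287
g₁ = m₃ / m₂^(3/2) = 7601.42074 / 5703.35287 ≈ 1.3328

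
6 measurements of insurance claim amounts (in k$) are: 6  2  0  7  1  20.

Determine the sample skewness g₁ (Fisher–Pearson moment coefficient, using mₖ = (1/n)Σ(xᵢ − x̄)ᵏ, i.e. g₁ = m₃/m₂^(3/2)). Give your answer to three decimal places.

1.264

x̄ = (6 + 2 + 0 + 7 + 1 + 20) / 6 = 6.0000
deviations (xᵢ − x̄): 0.0000, -4.0000, -6.0000, 1.0000, -5.0000, 14.0000
Σ(xᵢ − x̄)² = 274.0000 ⇒ m₂ = 274.0000/6 = 45.66667
Σ(xᵢ − x̄)³ = 2340.0000 ⇒ m₃ = 2340.0000/6 = 390.00000
m₂^(3/2) = 45.66667^(1.5) = 308.60217
g₁ = m₃ / m₂^(3/2) = 390.00000 / 308.60217 ≈ 1.264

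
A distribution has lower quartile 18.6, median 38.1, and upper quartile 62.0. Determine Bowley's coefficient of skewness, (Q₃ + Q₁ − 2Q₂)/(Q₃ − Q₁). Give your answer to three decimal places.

0.101

numerator: Q₃ + Q₁ − 2Q₂ = 62.0 + 18.6 − 2×38.1 = 4.4000
denominator: Q₃ − Q₁ = 62.0 − 18.6 = 43.4000
Bowley skewness = 4.4000 / 43.4000 ≈ 0.101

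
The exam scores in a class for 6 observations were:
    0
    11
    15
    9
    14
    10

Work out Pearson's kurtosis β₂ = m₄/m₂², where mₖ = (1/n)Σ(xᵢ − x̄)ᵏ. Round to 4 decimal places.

x̄ = 9.8333
Σ(xᵢ − x̄)² = 142.8333 ⇒ m₂ = 23.80556
Σ(xᵢ − x̄)⁴ = 10366.1528 ⇒ m₄ = 1727.69213
m₂² = 566.70448
β₂ = m₄/m₂² = 1727.69213 / 566.70448 ≈ 3.0487

3.0487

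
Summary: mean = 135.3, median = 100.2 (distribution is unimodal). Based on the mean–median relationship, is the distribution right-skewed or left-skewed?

mean − median = 135.3 − 100.2 = 35.1
mean > median ⇒ the longer tail is on the right ⇒ right-skewed (positively skewed).

right-skewed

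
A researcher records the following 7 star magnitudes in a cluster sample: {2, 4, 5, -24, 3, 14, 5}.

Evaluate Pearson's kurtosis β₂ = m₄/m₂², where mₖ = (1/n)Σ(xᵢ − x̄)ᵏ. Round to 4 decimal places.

x̄ = 1.2857
Σ(xᵢ − x̄)² = 839.4286 ⇒ m₂ = 119.91837
Σ(xᵢ − x̄)⁴ = 435366.1458 ⇒ m₄ = 62195.16368
m₂² = 14380.41483
β₂ = m₄/m₂² = 62195.16368 / 14380.41483 ≈ 4.3250

4.3250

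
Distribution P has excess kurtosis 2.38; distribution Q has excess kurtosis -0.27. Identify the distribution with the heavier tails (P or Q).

Higher excess kurtosis ⇒ heavier tails relative to the normal distribution.
2.38 vs -0.27: the larger is 2.38, so P has heavier tails. (P is leptokurtic — heavier-than-normal tails; the other is platykurtic.)

P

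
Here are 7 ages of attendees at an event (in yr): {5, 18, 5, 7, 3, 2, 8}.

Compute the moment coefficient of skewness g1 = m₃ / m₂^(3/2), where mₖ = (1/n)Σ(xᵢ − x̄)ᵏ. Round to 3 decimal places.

1.422

x̄ = (5 + 18 + 5 + 7 + 3 + 2 + 8) / 7 = 6.8571
deviations (xᵢ − x̄): -1.8571, 11.1429, -1.8571, 0.1429, -3.8571, -4.8571, 1.1429
Σ(xᵢ − x̄)² = 170.8571 ⇒ m₂ = 170.8571/7 = 24.40816
Σ(xᵢ − x̄)³ = 1200.2449 ⇒ m₃ = 1200.2449/7 = 171.46356
m₂^(3/2) = 24.40816^(1.5) = 120.58760
g1 = m₃ / m₂^(3/2) = 171.46356 / 120.58760 ≈ 1.422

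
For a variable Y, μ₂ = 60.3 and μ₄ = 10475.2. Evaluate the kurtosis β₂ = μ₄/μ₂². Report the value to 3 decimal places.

2.881

μ₂² = 60.3² = 3636.09000
μ₄/μ₂² = 10475.2 / 3636.09000 = 2.88090
β₂ ≈ 2.881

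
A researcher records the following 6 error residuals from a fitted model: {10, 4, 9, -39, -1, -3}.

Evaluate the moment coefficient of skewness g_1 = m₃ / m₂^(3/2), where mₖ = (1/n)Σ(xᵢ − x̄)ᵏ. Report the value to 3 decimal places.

x̄ = (10 + 4 + 9 - 39 - 1 - 3) / 6 = -3.3333
deviations (xᵢ − x̄): 13.3333, 7.3333, 12.3333, -35.6667, 2.3333, 0.3333
Σ(xᵢ − x̄)² = 1661.3333 ⇒ m₂ = 1661.3333/6 = 276.88889
Σ(xᵢ − x̄)³ = -40718.4444 ⇒ m₃ = -40718.4444/6 = -6786.40741
m₂^(3/2) = 276.88889^(1.5) = 4607.42519
g_1 = m₃ / m₂^(3/2) = -6786.40741 / 4607.42519 ≈ -1.473

-1.473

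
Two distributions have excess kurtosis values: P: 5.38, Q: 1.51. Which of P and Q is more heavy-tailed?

P

Higher excess kurtosis ⇒ heavier tails relative to the normal distribution.
5.38 vs 1.51: the larger is 5.38, so P has heavier tails.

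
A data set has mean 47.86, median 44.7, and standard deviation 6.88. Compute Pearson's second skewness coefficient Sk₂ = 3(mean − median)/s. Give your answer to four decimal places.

Sk₂ = 3(47.86 − 44.7) / 6.88 = 3 × 3.1600 / 6.88
    = 9.4800 / 6.88 ≈ 1.3779

1.3779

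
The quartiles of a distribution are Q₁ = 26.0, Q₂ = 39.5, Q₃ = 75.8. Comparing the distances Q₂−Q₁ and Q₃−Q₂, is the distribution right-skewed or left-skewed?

Q₂ − Q₁ = 13.5;  Q₃ − Q₂ = 36.3
Q₃ − Q₂ > Q₂ − Q₁ ⇒ the upper half is more spread out ⇒ right-skewed.

right-skewed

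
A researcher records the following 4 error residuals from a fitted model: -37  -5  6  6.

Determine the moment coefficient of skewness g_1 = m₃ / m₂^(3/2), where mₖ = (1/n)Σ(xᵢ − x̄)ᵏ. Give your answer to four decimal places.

-0.9486

x̄ = (-37 - 5 + 6 + 6) / 4 = -7.5000
deviations (xᵢ − x̄): -29.5000, 2.5000, 13.5000, 13.5000
Σ(xᵢ − x̄)² = 1241.0000 ⇒ m₂ = 1241.0000/4 = 310.25000
Σ(xᵢ − x̄)³ = -20736.0000 ⇒ m₃ = -20736.0000/4 = -5184.00000
m₂^(3/2) = 310.25000^(1.5) = 5464.71711
g_1 = m₃ / m₂^(3/2) = -5184.00000 / 5464.71711 ≈ -0.9486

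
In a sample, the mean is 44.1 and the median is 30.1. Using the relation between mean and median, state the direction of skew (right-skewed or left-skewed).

mean − median = 44.1 − 30.1 = 14.0
mean > median ⇒ the longer tail is on the right ⇒ right-skewed (positively skewed).

right-skewed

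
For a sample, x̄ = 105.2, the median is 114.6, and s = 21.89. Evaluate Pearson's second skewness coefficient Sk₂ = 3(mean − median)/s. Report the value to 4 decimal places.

-1.2883

Sk₂ = 3(105.2 − 114.6) / 21.89 = 3 × -9.4000 / 21.89
    = -28.2000 / 21.89 ≈ -1.2883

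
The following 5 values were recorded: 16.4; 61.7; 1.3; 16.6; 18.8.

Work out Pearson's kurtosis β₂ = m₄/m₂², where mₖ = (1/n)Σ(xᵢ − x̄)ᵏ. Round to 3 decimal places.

x̄ = 22.9600
Σ(xᵢ − x̄)² = 2070.7320 ⇒ m₂ = 414.14640
Σ(xᵢ − x̄)⁴ = 2476257.9420 ⇒ m₄ = 495251.58840
m₂² = 171517.24063
β₂ = m₄/m₂² = 495251.58840 / 171517.24063 ≈ 2.887

2.887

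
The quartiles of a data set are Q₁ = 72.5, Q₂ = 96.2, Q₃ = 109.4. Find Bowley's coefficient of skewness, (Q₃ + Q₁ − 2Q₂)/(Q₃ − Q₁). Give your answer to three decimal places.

numerator: Q₃ + Q₁ − 2Q₂ = 109.4 + 72.5 − 2×96.2 = -10.5000
denominator: Q₃ − Q₁ = 109.4 − 72.5 = 36.9000
Bowley skewness = -10.5000 / 36.9000 ≈ -0.285

-0.285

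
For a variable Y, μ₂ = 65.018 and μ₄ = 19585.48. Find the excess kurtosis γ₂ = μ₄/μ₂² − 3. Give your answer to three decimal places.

μ₂² = 65.018² = 4227.34032
μ₄/μ₂² = 19585.48 / 4227.34032 = 4.63305
γ₂ = 4.63305 − 3 ≈ 1.633

1.633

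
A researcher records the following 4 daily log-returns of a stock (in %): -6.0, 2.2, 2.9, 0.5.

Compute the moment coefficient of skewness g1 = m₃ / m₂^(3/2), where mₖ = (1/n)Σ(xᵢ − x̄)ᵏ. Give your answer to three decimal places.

x̄ = (-6.0 + 2.2 + 2.9 + 0.5) / 4 = -0.1000
deviations (xᵢ − x̄): -5.9000, 2.3000, 3.0000, 0.6000
Σ(xᵢ − x̄)² = 49.4600 ⇒ m₂ = 49.4600/4 = 12.36500
Σ(xᵢ − x̄)³ = -165.9960 ⇒ m₃ = -165.9960/4 = -41.49900
m₂^(3/2) = 12.36500^(1.5) = 43.48016
g1 = m₃ / m₂^(3/2) = -41.49900 / 43.48016 ≈ -0.954

-0.954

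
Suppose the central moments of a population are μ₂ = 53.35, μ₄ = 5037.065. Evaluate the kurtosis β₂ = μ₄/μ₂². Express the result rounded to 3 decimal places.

μ₂² = 53.35² = 2846.22250
μ₄/μ₂² = 5037.065 / 2846.22250 = 1.76974
β₂ ≈ 1.770

1.770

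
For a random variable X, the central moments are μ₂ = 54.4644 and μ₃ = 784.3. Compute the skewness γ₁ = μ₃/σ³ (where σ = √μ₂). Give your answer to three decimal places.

σ = √μ₂ = √54.4644 = 7.38000
σ³ = μ₂^(3/2) = 401.94727
γ₁ = μ₃/σ³ = 784.3 / 401.94727 ≈ 1.951

1.951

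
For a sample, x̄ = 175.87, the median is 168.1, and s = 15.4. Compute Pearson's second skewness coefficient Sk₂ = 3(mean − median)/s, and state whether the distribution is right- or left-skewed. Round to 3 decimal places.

1.514, right-skewed

Sk₂ = 3(175.87 − 168.1) / 15.4 = 3 × 7.7700 / 15.4
    = 23.3100 / 15.4 ≈ 1.514
Sk₂ > 0 ⇒ mean > median ⇒ right-skewed (positive skew).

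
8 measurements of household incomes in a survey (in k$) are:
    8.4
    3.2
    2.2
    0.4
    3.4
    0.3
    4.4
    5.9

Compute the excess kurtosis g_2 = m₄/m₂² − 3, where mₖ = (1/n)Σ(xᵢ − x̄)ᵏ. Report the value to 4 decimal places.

-0.6413

x̄ = 3.5250
Σ(xᵢ − x̄)² = 52.2150 ⇒ m₂ = 6.52688
Σ(xᵢ − x̄)⁴ = 803.8418 ⇒ m₄ = 100.48023
m₂² = 42.60010
g_2 = m₄/m₂² − 3 = 2.35869 − 3 ≈ -0.6413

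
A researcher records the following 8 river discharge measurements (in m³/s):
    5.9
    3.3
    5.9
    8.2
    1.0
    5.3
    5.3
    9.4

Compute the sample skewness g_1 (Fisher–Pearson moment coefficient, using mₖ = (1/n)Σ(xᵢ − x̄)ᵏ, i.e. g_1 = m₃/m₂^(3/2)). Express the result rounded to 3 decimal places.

-0.239

x̄ = (5.9 + 3.3 + 5.9 + 8.2 + 1.0 + 5.3 + 5.3 + 9.4) / 8 = 5.5375
deviations (xᵢ − x̄): 0.3625, -2.2375, 0.3625, 2.6625, -4.5375, -0.2375, -0.2375, 3.8625
Σ(xᵢ − x̄)² = 47.9788 ⇒ m₂ = 47.9788/8 = 5.99734
Σ(xᵢ − x̄)³ = -28.0570 ⇒ m₃ = -28.0570/8 = -3.50713
m₂^(3/2) = 5.99734^(1.5) = 14.68718
g_1 = m₃ / m₂^(3/2) = -3.50713 / 14.68718 ≈ -0.239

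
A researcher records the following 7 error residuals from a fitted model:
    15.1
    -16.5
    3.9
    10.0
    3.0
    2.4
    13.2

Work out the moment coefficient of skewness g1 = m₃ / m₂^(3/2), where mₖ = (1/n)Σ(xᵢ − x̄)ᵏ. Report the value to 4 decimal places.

x̄ = (15.1 - 16.5 + 3.9 + 10.0 + 3.0 + 2.4 + 13.2) / 7 = 4.4429
deviations (xᵢ − x̄): 10.6571, -20.9429, -0.5429, 5.5571, -1.4429, -2.0429, 8.7571
Σ(xᵢ − x̄)² = 666.2971 ⇒ m₂ = 666.2971/7 = 95.18531
Σ(xᵢ − x̄)³ = -7143.7343 ⇒ m₃ = -7143.7343/7 = -1020.53348
m₂^(3/2) = 95.18531^(1.5) = 928.65599
g1 = m₃ / m₂^(3/2) = -1020.53348 / 928.65599 ≈ -1.0989

-1.0989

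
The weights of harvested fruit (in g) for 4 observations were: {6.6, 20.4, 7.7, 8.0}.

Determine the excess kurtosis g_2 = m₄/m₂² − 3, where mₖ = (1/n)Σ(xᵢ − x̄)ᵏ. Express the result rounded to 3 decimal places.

-0.688

x̄ = 10.6750
Σ(xᵢ − x̄)² = 127.1875 ⇒ m₂ = 31.79687
Σ(xᵢ − x̄)⁴ = 9349.8322 ⇒ m₄ = 2337.45804
m₂² = 1011.04126
g_2 = m₄/m₂² − 3 = 2.31193 − 3 ≈ -0.688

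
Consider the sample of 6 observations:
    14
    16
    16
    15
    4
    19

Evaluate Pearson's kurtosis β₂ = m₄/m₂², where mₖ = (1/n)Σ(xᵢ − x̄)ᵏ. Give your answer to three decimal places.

x̄ = 14.0000
Σ(xᵢ − x̄)² = 134.0000 ⇒ m₂ = 22.33333
Σ(xᵢ − x̄)⁴ = 10658.0000 ⇒ m₄ = 1776.33333
m₂² = 498.77778
β₂ = m₄/m₂² = 1776.33333 / 498.77778 ≈ 3.561

3.561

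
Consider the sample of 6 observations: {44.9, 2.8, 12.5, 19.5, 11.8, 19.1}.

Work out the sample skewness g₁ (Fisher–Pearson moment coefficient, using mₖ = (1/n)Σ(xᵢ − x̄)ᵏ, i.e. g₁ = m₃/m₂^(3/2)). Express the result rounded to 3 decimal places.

x̄ = (44.9 + 2.8 + 12.5 + 19.5 + 11.8 + 19.1) / 6 = 18.4333
deviations (xᵢ − x̄): 26.4667, -15.6333, -5.9333, 1.0667, -6.6333, 0.6667
Σ(xᵢ − x̄)² = 1025.6733 ⇒ m₂ = 1025.6733/6 = 170.94556
Σ(xᵢ − x̄)³ = 14219.4404 ⇒ m₃ = 14219.4404/6 = 2369.90674
m₂^(3/2) = 170.94556^(1.5) = 2235.04731
g₁ = m₃ / m₂^(3/2) = 2369.90674 / 2235.04731 ≈ 1.060

1.060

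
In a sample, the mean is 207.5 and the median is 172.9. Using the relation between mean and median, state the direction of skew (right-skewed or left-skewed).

mean − median = 207.5 − 172.9 = 34.6
mean > median ⇒ the longer tail is on the right ⇒ right-skewed (positively skewed).

right-skewed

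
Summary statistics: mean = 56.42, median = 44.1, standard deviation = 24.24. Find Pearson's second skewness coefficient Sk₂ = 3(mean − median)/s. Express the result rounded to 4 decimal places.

1.5248

Sk₂ = 3(56.42 − 44.1) / 24.24 = 3 × 12.3200 / 24.24
    = 36.9600 / 24.24 ≈ 1.5248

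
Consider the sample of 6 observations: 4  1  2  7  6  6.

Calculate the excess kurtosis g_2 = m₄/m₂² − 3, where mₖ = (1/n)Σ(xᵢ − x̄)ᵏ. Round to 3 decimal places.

x̄ = 4.3333
Σ(xᵢ − x̄)² = 29.3333 ⇒ m₂ = 4.88889
Σ(xᵢ − x̄)⁴ = 219.1111 ⇒ m₄ = 36.51852
m₂² = 23.90123
g_2 = m₄/m₂² − 3 = 1.52789 − 3 ≈ -1.472

-1.472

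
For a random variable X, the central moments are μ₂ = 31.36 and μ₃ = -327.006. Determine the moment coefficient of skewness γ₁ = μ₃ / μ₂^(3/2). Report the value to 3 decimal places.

-1.862

σ = √μ₂ = √31.36 = 5.60000
σ³ = μ₂^(3/2) = 175.61600
γ₁ = μ₃/σ³ = -327.006 / 175.61600 ≈ -1.862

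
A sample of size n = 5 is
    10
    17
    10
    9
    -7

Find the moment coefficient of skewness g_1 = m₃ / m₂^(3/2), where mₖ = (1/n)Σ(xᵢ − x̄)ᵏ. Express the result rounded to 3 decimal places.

x̄ = (10 + 17 + 10 + 9 - 7) / 5 = 7.8000
deviations (xᵢ − x̄): 2.2000, 9.2000, 2.2000, 1.2000, -14.8000
Σ(xᵢ − x̄)² = 314.8000 ⇒ m₂ = 314.8000/5 = 62.96000
Σ(xᵢ − x̄)³ = -2440.0800 ⇒ m₃ = -2440.0800/5 = -488.01600
m₂^(3/2) = 62.96000^(1.5) = 499.57084
g_1 = m₃ / m₂^(3/2) = -488.01600 / 499.57084 ≈ -0.977

-0.977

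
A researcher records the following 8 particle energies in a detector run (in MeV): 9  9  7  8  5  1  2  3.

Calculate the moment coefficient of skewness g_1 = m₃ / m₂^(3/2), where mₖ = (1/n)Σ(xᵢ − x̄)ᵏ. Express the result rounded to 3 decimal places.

-0.208

x̄ = (9 + 9 + 7 + 8 + 5 + 1 + 2 + 3) / 8 = 5.5000
deviations (xᵢ − x̄): 3.5000, 3.5000, 1.5000, 2.5000, -0.5000, -4.5000, -3.5000, -2.5000
Σ(xᵢ − x̄)² = 72.0000 ⇒ m₂ = 72.0000/8 = 9.00000
Σ(xᵢ − x̄)³ = -45.0000 ⇒ m₃ = -45.0000/8 = -5.62500
m₂^(3/2) = 9.00000^(1.5) = 27.00000
g_1 = m₃ / m₂^(3/2) = -5.62500 / 27.00000 ≈ -0.208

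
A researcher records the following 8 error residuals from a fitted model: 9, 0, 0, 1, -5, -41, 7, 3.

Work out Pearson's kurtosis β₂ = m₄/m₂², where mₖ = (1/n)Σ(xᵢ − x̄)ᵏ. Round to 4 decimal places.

x̄ = -3.2500
Σ(xᵢ − x̄)² = 1761.5000 ⇒ m₂ = 220.18750
Σ(xᵢ − x̄)⁴ = 2066444.6563 ⇒ m₄ = 258305.58203
m₂² = 48482.53516
β₂ = m₄/m₂² = 258305.58203 / 48482.53516 ≈ 5.3278

5.3278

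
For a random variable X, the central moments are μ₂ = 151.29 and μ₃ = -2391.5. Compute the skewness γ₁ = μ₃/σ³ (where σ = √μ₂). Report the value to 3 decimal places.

σ = √μ₂ = √151.29 = 12.30000
σ³ = μ₂^(3/2) = 1860.86700
γ₁ = μ₃/σ³ = -2391.5 / 1860.86700 ≈ -1.285

-1.285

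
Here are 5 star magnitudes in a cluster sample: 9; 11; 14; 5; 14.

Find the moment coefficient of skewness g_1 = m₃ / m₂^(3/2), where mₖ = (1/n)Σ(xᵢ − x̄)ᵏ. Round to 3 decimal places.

x̄ = (9 + 11 + 14 + 5 + 14) / 5 = 10.6000
deviations (xᵢ − x̄): -1.6000, 0.4000, 3.4000, -5.6000, 3.4000
Σ(xᵢ − x̄)² = 57.2000 ⇒ m₂ = 57.2000/5 = 11.44000
Σ(xᵢ − x̄)³ = -101.0400 ⇒ m₃ = -101.0400/5 = -20.20800
m₂^(3/2) = 11.44000^(1.5) = 38.69359
g_1 = m₃ / m₂^(3/2) = -20.20800 / 38.69359 ≈ -0.522

-0.522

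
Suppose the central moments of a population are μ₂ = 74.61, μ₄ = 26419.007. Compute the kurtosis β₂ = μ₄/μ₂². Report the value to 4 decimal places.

4.7459

μ₂² = 74.61² = 5566.65210
μ₄/μ₂² = 26419.007 / 5566.65210 = 4.74594
β₂ ≈ 4.7459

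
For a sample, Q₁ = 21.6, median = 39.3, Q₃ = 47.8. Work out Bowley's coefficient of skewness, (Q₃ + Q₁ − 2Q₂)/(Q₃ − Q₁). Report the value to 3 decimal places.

numerator: Q₃ + Q₁ − 2Q₂ = 47.8 + 21.6 − 2×39.3 = -9.2000
denominator: Q₃ − Q₁ = 47.8 − 21.6 = 26.2000
Bowley skewness = -9.2000 / 26.2000 ≈ -0.351

-0.351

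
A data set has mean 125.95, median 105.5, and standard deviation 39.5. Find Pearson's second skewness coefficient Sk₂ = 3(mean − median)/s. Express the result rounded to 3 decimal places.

1.553

Sk₂ = 3(125.95 − 105.5) / 39.5 = 3 × 20.4500 / 39.5
    = 61.3500 / 39.5 ≈ 1.553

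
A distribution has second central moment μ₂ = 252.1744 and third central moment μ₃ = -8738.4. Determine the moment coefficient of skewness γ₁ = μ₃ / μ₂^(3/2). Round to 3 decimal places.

-2.182

σ = √μ₂ = √252.1744 = 15.88000
σ³ = μ₂^(3/2) = 4004.52947
γ₁ = μ₃/σ³ = -8738.4 / 4004.52947 ≈ -2.182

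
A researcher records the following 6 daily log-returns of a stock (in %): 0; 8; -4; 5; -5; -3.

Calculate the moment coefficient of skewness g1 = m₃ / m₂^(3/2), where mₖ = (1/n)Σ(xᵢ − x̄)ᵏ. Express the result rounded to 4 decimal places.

0.5264

x̄ = (0 + 8 - 4 + 5 - 5 - 3) / 6 = 0.1667
deviations (xᵢ − x̄): -0.1667, 7.8333, -4.1667, 4.8333, -5.1667, -3.1667
Σ(xᵢ − x̄)² = 138.8333 ⇒ m₂ = 138.8333/6 = 23.13889
Σ(xᵢ − x̄)³ = 351.5556 ⇒ m₃ = 351.5556/6 = 58.59259
m₂^(3/2) = 23.13889^(1.5) = 111.30476
g1 = m₃ / m₂^(3/2) = 58.59259 / 111.30476 ≈ 0.5264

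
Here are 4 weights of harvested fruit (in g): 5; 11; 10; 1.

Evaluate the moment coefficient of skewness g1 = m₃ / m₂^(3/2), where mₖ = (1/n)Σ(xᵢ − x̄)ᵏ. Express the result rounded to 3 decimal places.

x̄ = (5 + 11 + 10 + 1) / 4 = 6.7500
deviations (xᵢ − x̄): -1.7500, 4.2500, 3.2500, -5.7500
Σ(xᵢ − x̄)² = 64.7500 ⇒ m₂ = 64.7500/4 = 16.18750
Σ(xᵢ − x̄)³ = -84.3750 ⇒ m₃ = -84.3750/4 = -21.09375
m₂^(3/2) = 16.18750^(1.5) = 65.12829
g1 = m₃ / m₂^(3/2) = -21.09375 / 65.12829 ≈ -0.324

-0.324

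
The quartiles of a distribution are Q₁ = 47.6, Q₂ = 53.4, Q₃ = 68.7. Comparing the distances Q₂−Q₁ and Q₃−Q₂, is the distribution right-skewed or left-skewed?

right-skewed

Q₂ − Q₁ = 5.8;  Q₃ − Q₂ = 15.3
Q₃ − Q₂ > Q₂ − Q₁ ⇒ the upper half is more spread out ⇒ right-skewed.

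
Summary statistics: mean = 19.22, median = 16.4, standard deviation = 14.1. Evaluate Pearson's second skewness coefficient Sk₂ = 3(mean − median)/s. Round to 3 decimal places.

0.600

Sk₂ = 3(19.22 − 16.4) / 14.1 = 3 × 2.8200 / 14.1
    = 8.4600 / 14.1 ≈ 0.600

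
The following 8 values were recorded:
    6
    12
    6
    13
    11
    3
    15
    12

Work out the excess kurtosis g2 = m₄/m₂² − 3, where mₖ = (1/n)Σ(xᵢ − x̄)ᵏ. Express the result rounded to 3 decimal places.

x̄ = 9.7500
Σ(xᵢ − x̄)² = 123.5000 ⇒ m₂ = 15.43750
Σ(xᵢ − x̄)⁴ = 3396.4063 ⇒ m₄ = 424.55078
m₂² = 238.31641
g2 = m₄/m₂² − 3 = 1.78146 − 3 ≈ -1.219

-1.219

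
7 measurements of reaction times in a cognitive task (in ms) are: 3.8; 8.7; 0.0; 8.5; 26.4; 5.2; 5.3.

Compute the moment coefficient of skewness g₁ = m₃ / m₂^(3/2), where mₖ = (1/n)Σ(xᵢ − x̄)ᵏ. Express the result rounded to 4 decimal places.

x̄ = (3.8 + 8.7 + 0.0 + 8.5 + 26.4 + 5.2 + 5.3) / 7 = 8.2714
deviations (xᵢ − x̄): -4.4714, 0.4286, -8.2714, 0.2286, 18.1286, -3.0714, -2.9714
Σ(xᵢ − x̄)² = 435.5543 ⇒ m₂ = 435.5543/7 = 62.22204
Σ(xᵢ − x̄)³ = 5247.4434 ⇒ m₃ = 5247.4434/7 = 749.63477
m₂^(3/2) = 62.22204^(1.5) = 490.81336
g₁ = m₃ / m₂^(3/2) = 749.63477 / 490.81336 ≈ 1.5273

1.5273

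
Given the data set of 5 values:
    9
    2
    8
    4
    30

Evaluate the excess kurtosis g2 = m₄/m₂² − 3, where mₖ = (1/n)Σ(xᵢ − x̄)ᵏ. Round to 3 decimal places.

-0.056

x̄ = 10.6000
Σ(xᵢ − x̄)² = 503.2000 ⇒ m₂ = 100.64000
Σ(xᵢ − x̄)⁴ = 149066.6560 ⇒ m₄ = 29813.33120
m₂² = 10128.40960
g2 = m₄/m₂² − 3 = 2.94354 − 3 ≈ -0.056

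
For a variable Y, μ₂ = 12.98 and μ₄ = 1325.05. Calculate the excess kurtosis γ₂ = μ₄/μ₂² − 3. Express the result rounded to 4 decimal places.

4.8647

μ₂² = 12.98² = 168.48040
μ₄/μ₂² = 1325.05 / 168.48040 = 7.86471
γ₂ = 7.86471 − 3 ≈ 4.8647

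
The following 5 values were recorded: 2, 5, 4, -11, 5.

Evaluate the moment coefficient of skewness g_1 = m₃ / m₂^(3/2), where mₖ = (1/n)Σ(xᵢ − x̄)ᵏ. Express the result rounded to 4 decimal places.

-1.3857

x̄ = (2 + 5 + 4 - 11 + 5) / 5 = 1.0000
deviations (xᵢ − x̄): 1.0000, 4.0000, 3.0000, -12.0000, 4.0000
Σ(xᵢ − x̄)² = 186.0000 ⇒ m₂ = 186.0000/5 = 37.20000
Σ(xᵢ − x̄)³ = -1572.0000 ⇒ m₃ = -1572.0000/5 = -314.40000
m₂^(3/2) = 37.20000^(1.5) = 226.88951
g_1 = m₃ / m₂^(3/2) = -314.40000 / 226.88951 ≈ -1.3857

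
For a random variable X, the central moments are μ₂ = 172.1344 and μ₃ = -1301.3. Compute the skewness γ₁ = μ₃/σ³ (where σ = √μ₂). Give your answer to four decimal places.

-0.5762

σ = √μ₂ = √172.1344 = 13.12000
σ³ = μ₂^(3/2) = 2258.40333
γ₁ = μ₃/σ³ = -1301.3 / 2258.40333 ≈ -0.5762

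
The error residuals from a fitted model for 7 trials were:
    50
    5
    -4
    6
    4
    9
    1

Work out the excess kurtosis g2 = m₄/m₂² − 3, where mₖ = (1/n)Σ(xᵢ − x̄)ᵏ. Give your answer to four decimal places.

1.7132

x̄ = 10.1429
Σ(xᵢ − x̄)² = 1954.8571 ⇒ m₂ = 279.26531
Σ(xᵢ − x̄)⁴ = 2573039.5219 ⇒ m₄ = 367577.07455
m₂² = 77989.11120
g2 = m₄/m₂² − 3 = 4.71318 − 3 ≈ 1.7132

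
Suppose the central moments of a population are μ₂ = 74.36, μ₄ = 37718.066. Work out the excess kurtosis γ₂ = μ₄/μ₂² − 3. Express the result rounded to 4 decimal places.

3.8214

μ₂² = 74.36² = 5529.40960
μ₄/μ₂² = 37718.066 / 5529.40960 = 6.82136
γ₂ = 6.82136 − 3 ≈ 3.8214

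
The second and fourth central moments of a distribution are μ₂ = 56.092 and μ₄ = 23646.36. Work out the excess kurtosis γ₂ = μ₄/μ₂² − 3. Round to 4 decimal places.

4.5156

μ₂² = 56.092² = 3146.31246
μ₄/μ₂² = 23646.36 / 3146.31246 = 7.51558
γ₂ = 7.51558 − 3 ≈ 4.5156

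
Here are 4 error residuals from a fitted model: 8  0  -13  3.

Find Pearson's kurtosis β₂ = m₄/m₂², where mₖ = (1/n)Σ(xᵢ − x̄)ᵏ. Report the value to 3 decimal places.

2.051

x̄ = -0.5000
Σ(xᵢ − x̄)² = 241.0000 ⇒ m₂ = 60.25000
Σ(xᵢ − x̄)⁴ = 29784.2500 ⇒ m₄ = 7446.06250
m₂² = 3630.06250
β₂ = m₄/m₂² = 7446.06250 / 3630.06250 ≈ 2.051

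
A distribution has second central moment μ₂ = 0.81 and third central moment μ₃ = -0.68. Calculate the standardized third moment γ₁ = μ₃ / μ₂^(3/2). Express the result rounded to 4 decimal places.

-0.9328

σ = √μ₂ = √0.81 = 0.90000
σ³ = μ₂^(3/2) = 0.72900
γ₁ = μ₃/σ³ = -0.68 / 0.72900 ≈ -0.9328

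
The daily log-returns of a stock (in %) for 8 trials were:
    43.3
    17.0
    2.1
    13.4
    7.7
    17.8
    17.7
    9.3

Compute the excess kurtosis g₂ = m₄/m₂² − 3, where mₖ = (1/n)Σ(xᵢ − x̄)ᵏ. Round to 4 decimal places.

1.2024

x̄ = 16.0375
Σ(xᵢ − x̄)² = 1066.1587 ⇒ m₂ = 133.26984
Σ(xᵢ − x̄)⁴ = 597105.4129 ⇒ m₄ = 74638.17661
m₂² = 17760.85125
g₂ = m₄/m₂² − 3 = 4.20240 − 3 ≈ 1.2024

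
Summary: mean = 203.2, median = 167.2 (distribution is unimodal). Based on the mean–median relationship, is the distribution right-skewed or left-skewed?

mean − median = 203.2 − 167.2 = 36.0
mean > median ⇒ the longer tail is on the right ⇒ right-skewed (positively skewed).

right-skewed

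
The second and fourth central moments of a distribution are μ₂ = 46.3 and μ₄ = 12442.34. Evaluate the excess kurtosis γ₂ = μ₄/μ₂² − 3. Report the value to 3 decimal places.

2.804

μ₂² = 46.3² = 2143.69000
μ₄/μ₂² = 12442.34 / 2143.69000 = 5.80417
γ₂ = 5.80417 − 3 ≈ 2.804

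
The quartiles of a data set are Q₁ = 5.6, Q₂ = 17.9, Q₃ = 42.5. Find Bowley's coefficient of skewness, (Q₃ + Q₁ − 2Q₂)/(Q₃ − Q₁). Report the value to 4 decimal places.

numerator: Q₃ + Q₁ − 2Q₂ = 42.5 + 5.6 − 2×17.9 = 12.3000
denominator: Q₃ − Q₁ = 42.5 − 5.6 = 36.9000
Bowley skewness = 12.3000 / 36.9000 ≈ 0.3333

0.3333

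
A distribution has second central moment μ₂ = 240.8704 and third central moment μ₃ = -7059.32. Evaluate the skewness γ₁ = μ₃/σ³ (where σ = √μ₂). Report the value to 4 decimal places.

-1.8884

σ = √μ₂ = √240.8704 = 15.52000
σ³ = μ₂^(3/2) = 3738.30861
γ₁ = μ₃/σ³ = -7059.32 / 3738.30861 ≈ -1.8884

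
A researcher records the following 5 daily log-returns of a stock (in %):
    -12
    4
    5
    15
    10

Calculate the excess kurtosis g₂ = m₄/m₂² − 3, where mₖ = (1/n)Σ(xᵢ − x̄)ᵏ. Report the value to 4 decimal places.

-0.4830

x̄ = 4.4000
Σ(xᵢ − x̄)² = 413.2000 ⇒ m₂ = 82.64000
Σ(xᵢ − x̄)⁴ = 85947.8560 ⇒ m₄ = 17189.57120
m₂² = 6829.36960
g₂ = m₄/m₂² − 3 = 2.51701 − 3 ≈ -0.4830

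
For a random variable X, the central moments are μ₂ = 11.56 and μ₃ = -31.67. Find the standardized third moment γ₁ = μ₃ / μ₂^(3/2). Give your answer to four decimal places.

σ = √μ₂ = √11.56 = 3.40000
σ³ = μ₂^(3/2) = 39.30400
γ₁ = μ₃/σ³ = -31.67 / 39.30400 ≈ -0.8058

-0.8058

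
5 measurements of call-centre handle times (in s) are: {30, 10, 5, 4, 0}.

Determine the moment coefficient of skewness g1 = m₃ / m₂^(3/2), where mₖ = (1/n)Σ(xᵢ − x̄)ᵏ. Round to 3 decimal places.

1.178

x̄ = (30 + 10 + 5 + 4 + 0) / 5 = 9.8000
deviations (xᵢ − x̄): 20.2000, 0.2000, -4.8000, -5.8000, -9.8000
Σ(xᵢ − x̄)² = 560.8000 ⇒ m₂ = 560.8000/5 = 112.16000
Σ(xᵢ − x̄)³ = 6995.5200 ⇒ m₃ = 6995.5200/5 = 1399.10400
m₂^(3/2) = 112.16000^(1.5) = 1187.83742
g1 = m₃ / m₂^(3/2) = 1399.10400 / 1187.83742 ≈ 1.178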